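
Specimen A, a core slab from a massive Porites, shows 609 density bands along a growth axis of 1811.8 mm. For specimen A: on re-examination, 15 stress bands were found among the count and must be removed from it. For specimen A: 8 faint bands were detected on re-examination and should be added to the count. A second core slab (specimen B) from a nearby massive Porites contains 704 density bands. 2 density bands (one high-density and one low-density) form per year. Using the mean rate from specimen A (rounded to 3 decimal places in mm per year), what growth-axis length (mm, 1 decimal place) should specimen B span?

2118.7 mm

Specimen A: after corrections the count is 609 − 15 + 8 = 602 density bands.
Specimen A: dividing by 2 density bands per year: 602 / 2 = 301 years.
A: 1811.8 mm over 301 years gives 1811.8 / 301 ≈ 6.019 mm/year.
Specimen B: 704 density bands at 2 per year is 704 / 2 = 352 years. B's length ≈ 6.019 × 352 = 2118.7 mm.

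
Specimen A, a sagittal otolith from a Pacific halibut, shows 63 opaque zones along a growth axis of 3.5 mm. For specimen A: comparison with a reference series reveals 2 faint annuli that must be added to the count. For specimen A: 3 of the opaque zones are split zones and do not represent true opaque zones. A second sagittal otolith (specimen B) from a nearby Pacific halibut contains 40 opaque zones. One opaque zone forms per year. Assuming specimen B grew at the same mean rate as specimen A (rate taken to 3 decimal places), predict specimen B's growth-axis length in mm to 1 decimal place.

2.2 mm

Specimen A: adjusted count: 63 − 3 + 2 = 62 opaque zones.
A: Mean rate = 3.5 mm / 62 years ≈ 0.056 mm per year.
B's length ≈ 0.056 × 40 = 2.2 mm.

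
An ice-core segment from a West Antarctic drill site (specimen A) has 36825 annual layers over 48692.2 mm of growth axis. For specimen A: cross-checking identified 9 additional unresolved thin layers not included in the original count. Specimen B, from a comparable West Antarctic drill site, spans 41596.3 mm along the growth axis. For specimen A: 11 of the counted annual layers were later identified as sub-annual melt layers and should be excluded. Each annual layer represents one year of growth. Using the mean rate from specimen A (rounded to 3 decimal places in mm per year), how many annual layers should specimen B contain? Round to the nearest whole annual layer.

31465 annual layers

Specimen A: true annual layer count = 36825 − 11 + 9 = 36823.
A: 48692.2 mm over 36823 years gives 48692.2 / 36823 ≈ 1.322 mm/yr.
B spans 41596.3 / 1.322 = 31464.67 years ≈ 31465 annual layers.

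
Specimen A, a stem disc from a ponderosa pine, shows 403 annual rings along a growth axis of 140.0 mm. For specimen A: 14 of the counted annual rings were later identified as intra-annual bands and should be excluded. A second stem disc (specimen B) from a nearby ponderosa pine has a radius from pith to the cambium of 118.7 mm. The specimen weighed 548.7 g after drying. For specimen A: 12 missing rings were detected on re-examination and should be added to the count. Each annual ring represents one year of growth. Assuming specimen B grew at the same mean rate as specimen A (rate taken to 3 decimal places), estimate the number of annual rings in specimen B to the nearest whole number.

Specimen A: adjusted count: 403 − 14 + 12 = 401 annual rings.
A: Extension rate ≈ 140.0 / 401 = 0.349 mm/year.
B spans 118.7 / 0.349 = 340.11 years ≈ 340 annual rings.

340 annual rings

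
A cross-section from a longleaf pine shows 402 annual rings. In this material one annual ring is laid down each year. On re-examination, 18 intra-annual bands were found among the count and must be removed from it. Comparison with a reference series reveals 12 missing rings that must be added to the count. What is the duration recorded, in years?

396 yr

True annual ring count = 402 − 18 + 12 = 396.
At one annual ring per year, that is 396 years.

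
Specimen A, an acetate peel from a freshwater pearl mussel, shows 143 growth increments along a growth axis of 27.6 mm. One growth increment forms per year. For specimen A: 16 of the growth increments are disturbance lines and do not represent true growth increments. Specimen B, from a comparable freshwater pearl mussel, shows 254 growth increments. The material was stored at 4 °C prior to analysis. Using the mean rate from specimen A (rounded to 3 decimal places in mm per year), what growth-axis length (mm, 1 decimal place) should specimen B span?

Specimen A: true growth increment count = 143 − 16 = 127.
A: Mean rate = 27.6 mm / 127 years ≈ 0.217 mm/yr.
Length of B = 0.217 × 254 = 55.1 mm.

55.1 mm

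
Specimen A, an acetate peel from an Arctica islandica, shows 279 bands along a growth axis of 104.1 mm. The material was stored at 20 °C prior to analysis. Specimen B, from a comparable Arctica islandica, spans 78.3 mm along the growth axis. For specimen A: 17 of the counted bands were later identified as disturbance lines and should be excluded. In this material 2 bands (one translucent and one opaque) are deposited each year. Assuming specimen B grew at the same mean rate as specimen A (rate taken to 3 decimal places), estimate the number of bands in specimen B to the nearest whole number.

Specimen A: true band count = 279 − 17 = 262.
Specimen A: with 2 bands per year, 262 / 2 = 131 years.
A: Extension rate ≈ 104.1 / 131 = 0.795 mm/yr.
Specimen B: 78.3 mm / 0.795 mm per year = 98.49 years; at 2 bands per year that is 98.49 × 2 ≈ 197 bands.

197 bands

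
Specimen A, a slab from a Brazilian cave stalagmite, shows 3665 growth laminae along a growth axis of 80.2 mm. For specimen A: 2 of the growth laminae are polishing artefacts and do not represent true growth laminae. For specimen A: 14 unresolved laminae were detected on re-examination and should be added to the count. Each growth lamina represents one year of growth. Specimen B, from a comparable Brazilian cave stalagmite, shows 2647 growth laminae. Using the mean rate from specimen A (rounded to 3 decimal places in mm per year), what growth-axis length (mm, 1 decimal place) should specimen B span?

Specimen A: true growth lamina count = 3665 − 2 + 14 = 3677.
A: Extension rate ≈ 80.2 / 3677 = 0.022 mm/year.
Length of B = 0.022 × 2647 = 58.2 mm.

58.2 mm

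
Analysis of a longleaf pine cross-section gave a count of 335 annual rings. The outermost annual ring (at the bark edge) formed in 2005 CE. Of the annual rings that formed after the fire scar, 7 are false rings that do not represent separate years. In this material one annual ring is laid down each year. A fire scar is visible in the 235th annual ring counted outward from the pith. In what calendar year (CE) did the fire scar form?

Between annual ring 235 and the bark edge there are 335 − 235 = 100 annual rings.
Excluding 7 false annual rings: 100 − 7 = 93.
2005 − 93 = 1912 CE.

1912 CE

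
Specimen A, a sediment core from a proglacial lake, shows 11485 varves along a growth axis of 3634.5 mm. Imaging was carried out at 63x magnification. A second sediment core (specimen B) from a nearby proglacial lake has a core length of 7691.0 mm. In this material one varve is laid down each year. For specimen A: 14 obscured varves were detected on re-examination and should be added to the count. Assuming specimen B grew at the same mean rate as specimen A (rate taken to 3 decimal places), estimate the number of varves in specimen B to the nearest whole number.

24339 varves

Specimen A: after corrections the count is 11485 + 14 = 11499 varves.
A: 3634.5 mm over 11499 years gives 3634.5 / 11499 ≈ 0.316 mm/yr.
Specimen B: 7691.0 mm / 0.316 mm per year = 24338.61 years ≈ 24339 varves.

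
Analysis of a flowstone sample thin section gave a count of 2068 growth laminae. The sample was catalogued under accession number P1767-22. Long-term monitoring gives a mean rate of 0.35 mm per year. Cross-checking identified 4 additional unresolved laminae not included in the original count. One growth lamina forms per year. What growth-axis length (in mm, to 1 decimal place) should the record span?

Correcting the raw count gives 2068 + 4 = 2072 true growth laminae.
Length ≈ 0.35 × 2072 = 725.2 mm.

725.2 mm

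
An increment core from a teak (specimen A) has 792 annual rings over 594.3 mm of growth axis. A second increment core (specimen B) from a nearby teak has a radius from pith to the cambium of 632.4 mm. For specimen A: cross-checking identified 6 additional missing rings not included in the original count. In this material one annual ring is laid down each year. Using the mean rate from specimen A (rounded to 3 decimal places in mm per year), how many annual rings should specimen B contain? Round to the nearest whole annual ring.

849 annual rings

Specimen A: correcting the raw count gives 792 + 6 = 798 true annual rings.
A: Mean rate = 594.3 mm / 798 years ≈ 0.745 mm/yr.
B spans 632.4 / 0.745 = 848.86 years ≈ 849 annual rings.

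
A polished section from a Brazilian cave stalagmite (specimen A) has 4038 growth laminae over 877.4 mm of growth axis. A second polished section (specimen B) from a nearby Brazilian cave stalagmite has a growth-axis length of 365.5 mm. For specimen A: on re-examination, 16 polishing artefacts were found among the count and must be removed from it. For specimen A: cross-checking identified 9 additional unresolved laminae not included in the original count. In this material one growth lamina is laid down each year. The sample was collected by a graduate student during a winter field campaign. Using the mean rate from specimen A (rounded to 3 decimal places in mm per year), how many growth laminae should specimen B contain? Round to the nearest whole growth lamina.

Specimen A: true growth lamina count = 4038 − 16 + 9 = 4031.
A: Extension rate ≈ 877.4 / 4031 = 0.218 mm per year.
For B, 365.5 / 0.218 = 1676.61 years ≈ 1677 growth laminae.

1677 growth laminae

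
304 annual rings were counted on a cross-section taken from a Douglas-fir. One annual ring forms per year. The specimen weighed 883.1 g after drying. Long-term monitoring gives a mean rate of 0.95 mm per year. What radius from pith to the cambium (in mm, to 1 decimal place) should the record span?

The record spans 304 years at 0.95 mm per year.
Length ≈ 0.95 × 304 = 288.8 mm.

288.8 mm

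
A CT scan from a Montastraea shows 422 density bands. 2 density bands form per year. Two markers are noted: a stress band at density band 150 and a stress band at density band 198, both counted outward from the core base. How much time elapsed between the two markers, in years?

The two markers are separated by 198 − 150 = 48 density bands.
48 density bands at 2 per year is 48 / 2 = 24 years.

24 yr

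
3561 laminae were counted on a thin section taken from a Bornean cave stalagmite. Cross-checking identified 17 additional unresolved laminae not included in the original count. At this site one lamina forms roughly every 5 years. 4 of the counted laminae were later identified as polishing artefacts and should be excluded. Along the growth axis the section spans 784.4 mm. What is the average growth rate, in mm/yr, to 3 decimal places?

0.044 mm/yr

True lamina count = 3561 − 4 + 17 = 3574.
3574 laminae at 5 years each span 3574 × 5 = 17870 years.
784.4 mm over 17870 years gives 784.4 / 17870 ≈ 0.044 mm/yr.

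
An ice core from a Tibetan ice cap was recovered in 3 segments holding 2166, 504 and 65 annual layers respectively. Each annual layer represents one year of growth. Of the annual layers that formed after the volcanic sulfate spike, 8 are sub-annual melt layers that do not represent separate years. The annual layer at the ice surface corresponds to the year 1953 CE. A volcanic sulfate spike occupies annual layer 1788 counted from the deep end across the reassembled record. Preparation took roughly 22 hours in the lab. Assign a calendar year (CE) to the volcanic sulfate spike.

1014 CE

Total annual layers = 2166 + 504 + 65 = 2735.
The volcanic sulfate spike sits at annual layer 1788 from the deep end, so 2735 − 1788 = 947 annual layers formed after it.
Excluding 8 false annual layers: 947 − 8 = 939.
Counting back 939 years from 1953 CE places the volcanic sulfate spike in 1953 − 939 = 1014 CE.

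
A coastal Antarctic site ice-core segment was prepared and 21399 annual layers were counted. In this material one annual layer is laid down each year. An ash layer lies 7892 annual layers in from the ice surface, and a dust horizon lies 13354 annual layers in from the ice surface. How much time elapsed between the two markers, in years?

The two markers are separated by 13354 − 7892 = 5462 annual layers.
That is 5462 years at one annual layer per year.

5462 years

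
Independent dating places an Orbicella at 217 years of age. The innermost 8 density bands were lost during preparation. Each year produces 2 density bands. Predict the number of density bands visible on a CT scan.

426 density bands

Expected density bands: 217 × 2 = 434.
434 − 8 missed = 426 density bands expected in the prepared section.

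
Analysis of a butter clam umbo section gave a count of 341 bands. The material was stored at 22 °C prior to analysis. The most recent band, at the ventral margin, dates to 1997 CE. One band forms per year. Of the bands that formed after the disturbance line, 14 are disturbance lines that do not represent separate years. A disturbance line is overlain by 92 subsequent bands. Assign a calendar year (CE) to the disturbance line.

1919 CE

There are 92 bands younger than the disturbance line.
92 − 14 false = 78 true bands after the disturbance line.
1997 − 78 = 1919 CE.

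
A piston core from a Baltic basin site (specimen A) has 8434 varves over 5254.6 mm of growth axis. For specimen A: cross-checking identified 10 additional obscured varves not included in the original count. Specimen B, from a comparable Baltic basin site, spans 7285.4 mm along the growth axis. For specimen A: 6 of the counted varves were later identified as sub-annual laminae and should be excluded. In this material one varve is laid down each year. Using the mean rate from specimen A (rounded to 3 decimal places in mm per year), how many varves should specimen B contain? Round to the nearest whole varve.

11694 varves

Specimen A: true varve count = 8434 − 6 + 10 = 8438.
A: Extension rate ≈ 5254.6 / 8438 = 0.623 mm/year.
For B, 7285.4 / 0.623 = 11694.06 years ≈ 11694 varves.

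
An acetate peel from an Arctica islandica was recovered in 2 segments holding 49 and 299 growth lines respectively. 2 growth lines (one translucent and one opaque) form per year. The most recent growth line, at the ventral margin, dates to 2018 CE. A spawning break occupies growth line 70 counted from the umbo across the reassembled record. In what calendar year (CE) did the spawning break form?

1879 CE

Total growth lines = 49 + 299 = 348.
The spawning break sits at growth line 70 from the umbo, so 348 − 70 = 278 growth lines formed after it.
With 2 growth lines per year, 278 / 2 = 139 years.
Counting back 139 years from 2018 CE places the spawning break in 2018 − 139 = 1879 CE.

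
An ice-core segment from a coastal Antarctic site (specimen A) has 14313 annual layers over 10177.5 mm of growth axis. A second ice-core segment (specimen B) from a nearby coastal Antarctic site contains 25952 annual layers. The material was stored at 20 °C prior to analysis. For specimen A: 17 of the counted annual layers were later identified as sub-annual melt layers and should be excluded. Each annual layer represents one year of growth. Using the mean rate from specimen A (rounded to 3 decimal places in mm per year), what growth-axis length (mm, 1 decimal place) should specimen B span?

Specimen A: correcting the raw count gives 14313 − 17 = 14296 true annual layers.
A: Mean rate = 10177.5 mm / 14296 years ≈ 0.712 mm/year.
B's length ≈ 0.712 × 25952 = 18477.8 mm.

18477.8 mm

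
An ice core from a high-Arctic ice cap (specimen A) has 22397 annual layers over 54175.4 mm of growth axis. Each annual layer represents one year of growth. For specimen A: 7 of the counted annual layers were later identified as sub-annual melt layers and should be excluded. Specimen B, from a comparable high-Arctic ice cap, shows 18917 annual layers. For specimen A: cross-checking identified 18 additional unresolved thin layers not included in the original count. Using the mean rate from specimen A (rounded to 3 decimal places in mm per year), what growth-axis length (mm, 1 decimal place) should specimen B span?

45741.3 mm

Specimen A: after corrections the count is 22397 − 7 + 18 = 22408 annual layers.
A: Extension rate ≈ 54175.4 / 22408 = 2.418 mm/year.
For B, 2.418 mm/year × 18917 years = 45741.3 mm.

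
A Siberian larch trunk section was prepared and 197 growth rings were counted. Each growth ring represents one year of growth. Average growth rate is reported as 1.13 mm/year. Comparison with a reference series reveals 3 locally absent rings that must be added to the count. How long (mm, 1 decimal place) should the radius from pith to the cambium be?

226.0 mm

True growth ring count = 197 + 3 = 200.
Predicted length = 1.13 mm/year × 200 years = 226.0 mm.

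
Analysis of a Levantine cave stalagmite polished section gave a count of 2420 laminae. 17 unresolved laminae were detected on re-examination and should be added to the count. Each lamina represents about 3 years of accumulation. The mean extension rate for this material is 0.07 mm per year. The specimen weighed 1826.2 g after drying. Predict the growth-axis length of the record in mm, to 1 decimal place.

True lamina count = 2420 + 17 = 2437.
At 3 years per lamina, 2437 × 3 = 7311 years.
Length ≈ 0.07 × 7311 = 511.8 mm.

511.8 mm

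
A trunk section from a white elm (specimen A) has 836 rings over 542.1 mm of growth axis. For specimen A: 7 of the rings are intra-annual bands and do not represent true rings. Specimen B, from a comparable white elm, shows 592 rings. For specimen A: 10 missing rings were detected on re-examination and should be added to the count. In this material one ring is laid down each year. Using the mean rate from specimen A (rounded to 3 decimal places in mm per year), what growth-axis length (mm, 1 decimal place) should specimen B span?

Specimen A: correcting the raw count gives 836 − 7 + 10 = 839 true rings.
A: 542.1 mm over 839 years gives 542.1 / 839 ≈ 0.646 mm per year.
For B, 0.646 mm/year × 592 years = 382.4 mm.

382.4 mm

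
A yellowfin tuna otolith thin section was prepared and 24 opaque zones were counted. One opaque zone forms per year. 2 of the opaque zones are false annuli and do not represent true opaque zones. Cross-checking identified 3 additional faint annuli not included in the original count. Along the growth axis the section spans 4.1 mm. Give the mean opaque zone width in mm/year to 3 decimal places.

0.164 mm/year

After corrections the count is 24 − 2 + 3 = 25 opaque zones.
4.1 mm over 25 years gives 4.1 / 25 ≈ 0.164 mm/year.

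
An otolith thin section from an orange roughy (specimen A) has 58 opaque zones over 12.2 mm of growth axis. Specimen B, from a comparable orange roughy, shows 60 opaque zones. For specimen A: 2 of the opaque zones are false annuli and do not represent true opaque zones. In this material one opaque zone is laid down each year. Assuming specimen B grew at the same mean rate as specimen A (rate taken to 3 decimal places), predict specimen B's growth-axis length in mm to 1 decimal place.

13.1 mm

Specimen A: adjusted count: 58 − 2 = 56 opaque zones.
A: Mean rate = 12.2 mm / 56 years ≈ 0.218 mm per year.
Length of B = 0.218 × 60 = 13.1 mm.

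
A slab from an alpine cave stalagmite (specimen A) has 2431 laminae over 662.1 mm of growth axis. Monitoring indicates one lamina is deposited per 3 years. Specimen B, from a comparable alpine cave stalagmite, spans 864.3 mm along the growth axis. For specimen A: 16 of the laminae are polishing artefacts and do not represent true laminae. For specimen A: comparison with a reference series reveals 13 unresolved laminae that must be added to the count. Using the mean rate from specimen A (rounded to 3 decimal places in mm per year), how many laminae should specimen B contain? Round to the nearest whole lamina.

Specimen A: adjusted count: 2431 − 16 + 13 = 2428 laminae.
Specimen A: multiplying by 3 years per lamina: 2428 × 3 = 7284 years.
A: Mean rate = 662.1 mm / 7284 years ≈ 0.091 mm/year.
For B, 864.3 / 0.091 = 9497.80 years; at 3 years per lamina that is 9497.80 / 3 ≈ 3166 laminae.

3166 laminae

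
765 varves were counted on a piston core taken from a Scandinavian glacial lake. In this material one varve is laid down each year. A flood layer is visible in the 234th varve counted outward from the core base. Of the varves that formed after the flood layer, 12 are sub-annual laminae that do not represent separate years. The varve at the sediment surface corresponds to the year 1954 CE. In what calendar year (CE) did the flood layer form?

Between varve 234 and the sediment surface there are 765 − 234 = 531 varves.
Excluding 12 false varves: 531 − 12 = 519.
Counting back 519 years from 1954 CE places the flood layer in 1954 − 519 = 1435 CE.

1435 CE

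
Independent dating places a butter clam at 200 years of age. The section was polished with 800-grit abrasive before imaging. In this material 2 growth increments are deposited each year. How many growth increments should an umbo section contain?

400 growth increments

Expected growth increments: 200 × 2 = 400.
So 400 growth increments should be present.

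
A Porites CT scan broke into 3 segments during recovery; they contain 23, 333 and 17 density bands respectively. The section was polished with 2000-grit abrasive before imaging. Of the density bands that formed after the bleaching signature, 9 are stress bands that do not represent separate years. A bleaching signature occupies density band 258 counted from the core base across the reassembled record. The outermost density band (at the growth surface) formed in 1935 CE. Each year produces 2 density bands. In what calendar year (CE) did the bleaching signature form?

Total density bands = 23 + 333 + 17 = 373.
Between density band 258 and the growth surface there are 373 − 258 = 115 density bands.
115 − 9 false = 106 true density bands after the bleaching signature.
With 2 density bands per year, 106 / 2 = 53 years.
The density band at the growth surface is 1935 CE, so the bleaching signature dates to 1935 − 53 = 1882 CE.

1882 CE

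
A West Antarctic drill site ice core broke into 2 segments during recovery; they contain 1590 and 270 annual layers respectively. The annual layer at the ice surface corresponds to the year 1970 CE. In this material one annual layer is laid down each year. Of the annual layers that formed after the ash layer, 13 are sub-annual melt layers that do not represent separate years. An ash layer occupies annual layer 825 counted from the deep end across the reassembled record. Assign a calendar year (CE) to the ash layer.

948 CE

Total annual layers = 1590 + 270 = 1860.
The ash layer sits at annual layer 825 from the deep end, so 1860 − 825 = 1035 annual layers formed after it.
1035 − 13 false = 1022 true annual layers after the ash layer.
Counting back 1022 years from 1970 CE places the ash layer in 1970 − 1022 = 948 CE.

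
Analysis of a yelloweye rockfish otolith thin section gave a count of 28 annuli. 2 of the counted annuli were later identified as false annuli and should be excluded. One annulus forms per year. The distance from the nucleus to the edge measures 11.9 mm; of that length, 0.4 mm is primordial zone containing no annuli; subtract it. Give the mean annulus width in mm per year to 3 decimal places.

0.442 mm per year

Correcting the raw count gives 28 − 2 = 26 true annuli.
Net length = 11.9 − 0.4 = 11.5 mm.
11.5 mm over 26 years gives 11.5 / 26 ≈ 0.442 mm per year.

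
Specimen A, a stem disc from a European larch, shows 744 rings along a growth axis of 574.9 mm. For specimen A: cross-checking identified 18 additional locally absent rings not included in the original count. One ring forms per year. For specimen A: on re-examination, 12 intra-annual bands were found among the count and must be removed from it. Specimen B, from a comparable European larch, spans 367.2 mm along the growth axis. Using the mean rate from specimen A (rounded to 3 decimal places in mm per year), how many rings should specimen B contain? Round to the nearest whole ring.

479 rings

Specimen A: adjusted count: 744 − 12 + 18 = 750 rings.
A: Mean rate = 574.9 mm / 750 years ≈ 0.767 mm per year.
For B, 367.2 / 0.767 = 478.75 years ≈ 479 rings.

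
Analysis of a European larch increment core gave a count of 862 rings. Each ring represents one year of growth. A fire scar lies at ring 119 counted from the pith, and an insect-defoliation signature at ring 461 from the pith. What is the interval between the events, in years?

The two markers are separated by 461 − 119 = 342 rings.
That is 342 years at one ring per year.

342 years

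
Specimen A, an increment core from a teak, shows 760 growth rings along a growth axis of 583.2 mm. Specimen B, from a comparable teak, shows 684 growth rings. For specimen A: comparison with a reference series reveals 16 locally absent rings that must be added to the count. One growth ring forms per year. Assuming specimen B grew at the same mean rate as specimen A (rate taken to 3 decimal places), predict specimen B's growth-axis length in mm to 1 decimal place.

514.4 mm

Specimen A: correcting the raw count gives 760 + 16 = 776 true growth rings.
A: Extension rate ≈ 583.2 / 776 = 0.752 mm per year.
B's length ≈ 0.752 × 684 = 514.4 mm.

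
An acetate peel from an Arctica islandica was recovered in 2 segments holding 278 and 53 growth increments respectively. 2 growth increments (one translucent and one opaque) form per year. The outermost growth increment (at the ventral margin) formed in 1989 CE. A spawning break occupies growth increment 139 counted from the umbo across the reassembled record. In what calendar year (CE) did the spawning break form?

Total growth increments = 278 + 53 = 331.
331 − 139 = 192 growth increments lie beyond the spawning break toward the ventral margin.
192 growth increments at 2 per year is 192 / 2 = 96 years.
1989 − 96 = 1893 CE.

1893 CE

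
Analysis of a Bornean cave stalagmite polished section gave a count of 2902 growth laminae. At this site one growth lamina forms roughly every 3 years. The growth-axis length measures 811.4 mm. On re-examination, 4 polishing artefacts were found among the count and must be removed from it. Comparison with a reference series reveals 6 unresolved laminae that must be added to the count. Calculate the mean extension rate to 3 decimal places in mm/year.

Correcting the raw count gives 2902 − 4 + 6 = 2904 true growth laminae.
Multiplying by 3 years per growth lamina: 2904 × 3 = 8712 years.
811.4 mm over 8712 years gives 811.4 / 8712 ≈ 0.093 mm/year.

0.093 mm/year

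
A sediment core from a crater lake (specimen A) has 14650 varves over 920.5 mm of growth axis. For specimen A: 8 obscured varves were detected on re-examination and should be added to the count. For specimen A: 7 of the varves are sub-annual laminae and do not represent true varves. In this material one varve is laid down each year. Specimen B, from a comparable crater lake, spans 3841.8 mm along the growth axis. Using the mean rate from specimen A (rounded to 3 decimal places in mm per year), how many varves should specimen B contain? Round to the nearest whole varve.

Specimen A: after corrections the count is 14650 − 7 + 8 = 14651 varves.
A: 920.5 mm over 14651 years gives 920.5 / 14651 ≈ 0.063 mm/year.
For B, 3841.8 / 0.063 = 60980.95 years ≈ 60981 varves.

60981 varves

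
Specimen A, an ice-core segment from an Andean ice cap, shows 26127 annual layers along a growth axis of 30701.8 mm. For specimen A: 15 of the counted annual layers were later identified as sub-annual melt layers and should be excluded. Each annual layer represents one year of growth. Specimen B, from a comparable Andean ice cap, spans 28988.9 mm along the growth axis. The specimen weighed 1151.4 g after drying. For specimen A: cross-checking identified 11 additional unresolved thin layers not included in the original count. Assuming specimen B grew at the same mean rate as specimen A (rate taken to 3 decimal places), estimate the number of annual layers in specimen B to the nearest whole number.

24671 annual layers

Specimen A: true annual layer count = 26127 − 15 + 11 = 26123.
A: Mean rate = 30701.8 mm / 26123 years ≈ 1.175 mm/yr.
Specimen B: 28988.9 mm / 1.175 mm per year = 24671.40 years ≈ 24671 annual layers.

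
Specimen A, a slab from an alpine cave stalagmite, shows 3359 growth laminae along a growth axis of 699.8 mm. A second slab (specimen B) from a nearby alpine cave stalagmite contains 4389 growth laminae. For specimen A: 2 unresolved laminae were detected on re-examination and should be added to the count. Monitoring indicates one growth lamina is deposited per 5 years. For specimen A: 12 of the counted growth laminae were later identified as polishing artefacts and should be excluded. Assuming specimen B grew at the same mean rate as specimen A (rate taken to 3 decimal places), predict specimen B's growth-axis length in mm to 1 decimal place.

921.7 mm

Specimen A: correcting the raw count gives 3359 − 12 + 2 = 3349 true growth laminae.
Specimen A: multiplying by 5 years per growth lamina: 3349 × 5 = 16745 years.
A: Extension rate ≈ 699.8 / 16745 = 0.042 mm per year.
Specimen B: multiplying by 5 years per growth lamina: 4389 × 5 = 21945 years. Length of B = 0.042 × 21945 = 921.7 mm.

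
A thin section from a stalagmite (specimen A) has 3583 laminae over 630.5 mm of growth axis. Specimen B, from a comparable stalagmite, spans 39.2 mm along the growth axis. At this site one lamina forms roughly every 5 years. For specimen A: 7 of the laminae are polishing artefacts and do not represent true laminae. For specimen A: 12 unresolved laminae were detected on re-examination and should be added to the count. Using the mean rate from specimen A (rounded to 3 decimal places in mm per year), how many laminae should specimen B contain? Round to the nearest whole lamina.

224 laminae

Specimen A: true lamina count = 3583 − 7 + 12 = 3588.
Specimen A: 3588 laminae at 5 years each span 3588 × 5 = 17940 years.
A: Mean rate = 630.5 mm / 17940 years ≈ 0.035 mm per year.
For B, 39.2 / 0.035 = 1120.00 years; at 5 years per lamina that is 1120.00 / 5 ≈ 224 laminae.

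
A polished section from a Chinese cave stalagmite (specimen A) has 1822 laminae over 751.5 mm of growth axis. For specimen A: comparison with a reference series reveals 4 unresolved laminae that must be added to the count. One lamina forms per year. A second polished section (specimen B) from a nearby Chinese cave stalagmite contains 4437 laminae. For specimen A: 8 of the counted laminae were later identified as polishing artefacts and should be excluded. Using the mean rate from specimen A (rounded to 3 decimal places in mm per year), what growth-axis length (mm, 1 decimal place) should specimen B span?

1832.5 mm

Specimen A: true lamina count = 1822 − 8 + 4 = 1818.
A: Extension rate ≈ 751.5 / 1818 = 0.413 mm/yr.
B's length ≈ 0.413 × 4437 = 1832.5 mm.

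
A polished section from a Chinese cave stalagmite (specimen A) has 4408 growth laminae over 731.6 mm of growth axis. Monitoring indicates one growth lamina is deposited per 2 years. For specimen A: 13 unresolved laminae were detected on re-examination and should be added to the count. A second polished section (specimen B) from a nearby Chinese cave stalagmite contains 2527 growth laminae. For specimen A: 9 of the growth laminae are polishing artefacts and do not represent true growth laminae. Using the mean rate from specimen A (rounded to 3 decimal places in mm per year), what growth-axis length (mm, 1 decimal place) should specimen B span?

419.5 mm

Specimen A: true growth lamina count = 4408 − 9 + 13 = 4412.
Specimen A: 4412 growth laminae at 2 years each span 4412 × 2 = 8824 years.
A: 731.6 mm over 8824 years gives 731.6 / 8824 ≈ 0.083 mm/year.
Specimen B: multiplying by 2 years per growth lamina: 2527 × 2 = 5054 years. B's length ≈ 0.083 × 5054 = 419.5 mm.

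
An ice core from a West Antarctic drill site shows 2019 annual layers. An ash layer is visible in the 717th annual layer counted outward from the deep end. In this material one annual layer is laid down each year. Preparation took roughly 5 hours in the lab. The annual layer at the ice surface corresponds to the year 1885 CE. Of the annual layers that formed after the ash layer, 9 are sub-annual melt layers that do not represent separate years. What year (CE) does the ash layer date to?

2019 − 717 = 1302 annual layers lie beyond the ash layer toward the ice surface.
Removing the 9 false annual layers leaves 1302 − 9 = 1293 true annual layers beyond the ash layer.
Counting back 1293 years from 1885 CE places the ash layer in 1885 − 1293 = 592 CE.

592 CE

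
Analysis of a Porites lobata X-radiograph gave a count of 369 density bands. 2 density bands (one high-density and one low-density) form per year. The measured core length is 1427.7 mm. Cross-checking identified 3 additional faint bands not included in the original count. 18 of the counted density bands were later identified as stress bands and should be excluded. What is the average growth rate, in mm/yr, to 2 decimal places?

Correcting the raw count gives 369 − 18 + 3 = 354 true density bands.
With 2 density bands per year, 354 / 2 = 177 years.
Mean rate = 1427.7 mm / 177 years ≈ 8.07 mm/yr.

8.07 mm/yr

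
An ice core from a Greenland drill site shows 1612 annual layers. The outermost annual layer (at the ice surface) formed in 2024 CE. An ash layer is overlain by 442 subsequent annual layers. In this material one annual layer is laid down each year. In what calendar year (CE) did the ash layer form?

1582 CE

442 annual layers post-date the ash layer.
The annual layer at the ice surface is 2024 CE, so the ash layer dates to 2024 − 442 = 1582 CE.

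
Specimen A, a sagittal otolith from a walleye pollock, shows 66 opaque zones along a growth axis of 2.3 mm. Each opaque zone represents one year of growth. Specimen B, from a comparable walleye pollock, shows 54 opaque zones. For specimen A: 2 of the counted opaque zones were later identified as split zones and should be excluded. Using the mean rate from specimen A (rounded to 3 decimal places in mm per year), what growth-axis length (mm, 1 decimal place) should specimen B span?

Specimen A: correcting the raw count gives 66 − 2 = 64 true opaque zones.
A: Extension rate ≈ 2.3 / 64 = 0.036 mm per year.
For B, 0.036 mm/year × 54 years = 1.9 mm.

1.9 mm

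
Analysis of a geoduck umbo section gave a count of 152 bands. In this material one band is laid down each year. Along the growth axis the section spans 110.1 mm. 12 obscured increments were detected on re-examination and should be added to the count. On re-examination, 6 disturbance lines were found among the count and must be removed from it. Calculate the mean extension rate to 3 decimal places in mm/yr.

0.697 mm/yr

After corrections the count is 152 − 6 + 12 = 158 bands.
110.1 mm over 158 years gives 110.1 / 158 ≈ 0.697 mm/yr.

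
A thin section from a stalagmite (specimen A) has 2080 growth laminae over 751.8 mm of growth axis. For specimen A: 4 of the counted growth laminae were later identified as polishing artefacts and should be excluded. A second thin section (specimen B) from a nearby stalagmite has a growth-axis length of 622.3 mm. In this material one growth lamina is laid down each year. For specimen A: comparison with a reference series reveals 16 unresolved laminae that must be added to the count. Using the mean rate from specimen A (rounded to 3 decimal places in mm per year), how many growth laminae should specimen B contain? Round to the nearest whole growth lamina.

1733 growth laminae

Specimen A: adjusted count: 2080 − 4 + 16 = 2092 growth laminae.
A: 751.8 mm over 2092 years gives 751.8 / 2092 ≈ 0.359 mm/year.
Specimen B: 622.3 mm / 0.359 mm per year = 1733.43 years ≈ 1733 growth laminae.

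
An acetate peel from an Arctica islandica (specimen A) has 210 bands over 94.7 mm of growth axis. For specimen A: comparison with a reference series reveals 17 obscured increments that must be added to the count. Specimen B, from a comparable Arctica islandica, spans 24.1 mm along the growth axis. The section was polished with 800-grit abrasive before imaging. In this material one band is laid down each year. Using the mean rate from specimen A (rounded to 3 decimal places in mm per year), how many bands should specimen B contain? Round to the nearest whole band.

Specimen A: true band count = 210 + 17 = 227.
A: Mean rate = 94.7 mm / 227 years ≈ 0.417 mm/yr.
For B, 24.1 / 0.417 = 57.79 years ≈ 58 bands.

58 bands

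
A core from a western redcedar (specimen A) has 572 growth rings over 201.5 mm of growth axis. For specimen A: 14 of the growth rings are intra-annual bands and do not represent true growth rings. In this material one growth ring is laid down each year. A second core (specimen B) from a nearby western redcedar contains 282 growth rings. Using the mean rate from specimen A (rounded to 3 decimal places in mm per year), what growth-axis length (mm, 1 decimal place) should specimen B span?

101.8 mm

Specimen A: adjusted count: 572 − 14 = 558 growth rings.
A: Mean rate = 201.5 mm / 558 years ≈ 0.361 mm/year.
B's length ≈ 0.361 × 282 = 101.8 mm.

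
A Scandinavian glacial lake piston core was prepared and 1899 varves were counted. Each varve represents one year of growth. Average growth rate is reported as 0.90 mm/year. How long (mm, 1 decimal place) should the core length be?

1709.1 mm

1899 years of growth are recorded.
1899 years at 0.90 mm/year gives 0.90 × 1899 = 1709.1 mm.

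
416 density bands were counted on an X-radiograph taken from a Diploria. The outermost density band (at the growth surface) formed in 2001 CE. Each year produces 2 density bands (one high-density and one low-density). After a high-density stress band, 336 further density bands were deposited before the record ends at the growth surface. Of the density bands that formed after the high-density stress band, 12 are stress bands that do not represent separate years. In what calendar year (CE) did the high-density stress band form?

336 density bands formed after the high-density stress band.
336 − 12 false = 324 true density bands after the high-density stress band.
324 density bands at 2 per year is 324 / 2 = 162 years.
The density band at the growth surface is 2001 CE, so the high-density stress band dates to 2001 − 162 = 1839 CE.

1839 CE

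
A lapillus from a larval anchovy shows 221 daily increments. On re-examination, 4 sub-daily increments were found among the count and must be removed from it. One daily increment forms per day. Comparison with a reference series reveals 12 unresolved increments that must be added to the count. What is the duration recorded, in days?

229 days

After corrections the count is 221 − 4 + 12 = 229 daily increments.
With a one-to-one daily increment periodicity this is 229 days.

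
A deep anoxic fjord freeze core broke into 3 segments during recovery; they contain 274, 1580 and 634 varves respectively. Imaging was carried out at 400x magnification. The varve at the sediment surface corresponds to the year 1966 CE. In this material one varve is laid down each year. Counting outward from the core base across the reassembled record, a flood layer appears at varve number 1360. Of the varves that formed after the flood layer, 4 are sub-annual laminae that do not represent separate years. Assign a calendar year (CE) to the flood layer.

Total varves = 274 + 1580 + 634 = 2488.
Between varve 1360 and the sediment surface there are 2488 − 1360 = 1128 varves.
Removing the 4 false varves leaves 1128 − 4 = 1124 true varves beyond the flood layer.
The varve at the sediment surface is 1966 CE, so the flood layer dates to 1966 − 1124 = 842 CE.

842 CE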